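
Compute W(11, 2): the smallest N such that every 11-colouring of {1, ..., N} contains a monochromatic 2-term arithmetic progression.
W(11, 2) = 11 + 1 = 12

A 2-term AP is any pair of integers, so a monochromatic 2-AP exists iff some colour is used at least twice. With 11 colours, the colouring i ↦ i on {1, ..., 11} uses each colour once, avoiding any monochromatic pair, so W(11, 2) > 11. For {1, ..., 12}, pigeonhole forces two integers of the same colour, which form a monochromatic 2-AP. Hence W(11, 2) = 12.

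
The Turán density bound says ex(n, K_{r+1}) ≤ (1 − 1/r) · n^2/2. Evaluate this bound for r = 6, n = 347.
Turán density bound = (5/6) · 347^2/2 = 602045/12 ≈ 50170.4167

Turán's theorem: ex(n, K_{r+1}) is achieved by the complete r-partite Turán graph T(n, r) with parts as balanced as possible, and is at most (1 − 1/r) · n^2/2. For r = 6, n = 347: the density bound is (5/6) · 120409/2 = 602045/12 ≈ 50170.4167. The integer-valued extremum is e(T(347, 6)) = 50170, which is strictly less than the density bound 602045/12 since 6 ∤ 347 (the parts of T(347, 6) cannot all be equal).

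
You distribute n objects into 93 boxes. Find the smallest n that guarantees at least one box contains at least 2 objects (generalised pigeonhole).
n = (2 − 1)·93 + 1 = 94

By the generalised pigeonhole principle, to guarantee some box contains ≥ r objects we need more than (r − 1) · k objects total. Threshold: n = (r − 1) · k + 1. With r = 2 and k = 93: n = 1 · 93 + 1 = 93 + 1 = 94. For n = 93 = 1 · 93, we can put exactly 1 objects in every box, avoiding 2 in any single one — so 94 is tight.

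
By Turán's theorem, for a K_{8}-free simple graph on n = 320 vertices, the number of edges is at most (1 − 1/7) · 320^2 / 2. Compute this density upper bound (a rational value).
Turán density bound = (6/7) · 320^2/2 = 307200/7 ≈ 43885.7143

Turán's theorem: ex(n, K_{r+1}) is achieved by the complete r-partite Turán graph T(n, r) with parts as balanced as possible, and is at most (1 − 1/r) · n^2/2. For r = 7, n = 320: the density bound is (6/7) · 102400/2 = 307200/7 ≈ 43885.7143. The integer-valued extremum is e(T(320, 7)) = 43885, which is strictly less than the density bound 307200/7 since 7 ∤ 320 (the parts of T(320, 7) cannot all be equal).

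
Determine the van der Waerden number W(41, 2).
W(41, 2) = 41 + 1 = 42

A 2-term AP is any pair of integers, so a monochromatic 2-AP exists iff some colour is used at least twice. With 41 colours, the colouring i ↦ i on {1, ..., 41} uses each colour once, avoiding any monochromatic pair, so W(41, 2) > 41. For {1, ..., 42}, pigeonhole forces two integers of the same colour, which form a monochromatic 2-AP. Hence W(41, 2) = 42.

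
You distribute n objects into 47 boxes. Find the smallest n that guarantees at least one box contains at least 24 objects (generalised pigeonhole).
n = (24 − 1)·47 + 1 = 1082

By the generalised pigeonhole principle, to guarantee some box contains ≥ r objects we need more than (r − 1) · k objects total. Threshold: n = (r − 1) · k + 1. With r = 24 and k = 47: n = 23 · 47 + 1 = 1081 + 1 = 1082. For n = 1081 = 23 · 47, we can put exactly 23 objects in every box, avoiding 24 in any single one — so 1082 is tight.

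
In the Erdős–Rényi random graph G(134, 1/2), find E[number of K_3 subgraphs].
E[# K_3] = C(134, 3) · (1/2)^C(3, 2) = 392084 / 2^3 = 98021/2 = 49010.5

For each 3-subset S of vertices (there are C(134, 3) = 392084 such S), let X_S = 1 if S induces a K_3 (all C(3, 2) = 3 edges present). Then P(X_S = 1) = (1/2)^3 = 1/8. By linearity of expectation, E[# K_3] = C(134, 3) · (1/2)^3 = 392084 / 8 = 98021/2 = 49010.5.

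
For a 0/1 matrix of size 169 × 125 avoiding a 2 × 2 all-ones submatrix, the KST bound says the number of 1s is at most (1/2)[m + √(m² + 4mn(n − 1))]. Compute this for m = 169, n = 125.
z(169, 125; 2, 2) ≤ (1/2)[169 + √(169² + 4·169·125·124)] = (1/2)[169 + √10506561] = 1705.1913

Kővári–Sós–Turán: let r_1, ..., r_169 be the row sums and z = Σ r_i the total number of 1s. Each pair of columns can share at most one row with both entries 1 (else a 2×2 all-ones block appears), so Σ_i C(r_i, 2) ≤ C(125, 2) = 7750. By convexity Σ_i C(r_i, 2) ≥ 169·C(z/169, 2) = z(z − 169)/(2·169), giving z² − 169z − 169·125·124 ≤ 0 and hence z ≤ (1/2)[169 + √(28561 + 4·2619500)] = (1/2)[169 + √10506561] ≈ (1/2)(169 + 3241.3826) = 1705.1913.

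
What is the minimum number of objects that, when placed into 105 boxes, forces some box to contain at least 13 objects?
n = (13 − 1)·105 + 1 = 1261

By the generalised pigeonhole principle, to guarantee some box contains ≥ r objects we need more than (r − 1) · k objects total. Threshold: n = (r − 1) · k + 1. With r = 13 and k = 105: n = 12 · 105 + 1 = 1260 + 1 = 1261. For n = 1260 = 12 · 105, we can put exactly 12 objects in every box, avoiding 13 in any single one — so 1261 is tight.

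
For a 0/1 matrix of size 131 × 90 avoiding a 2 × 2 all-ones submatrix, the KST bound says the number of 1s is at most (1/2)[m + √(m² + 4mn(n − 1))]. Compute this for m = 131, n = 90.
z(131, 90; 2, 2) ≤ (1/2)[131 + √(131² + 4·131·90·89)] = (1/2)[131 + √4214401] = 1091.9503

Kővári–Sós–Turán: let r_1, ..., r_131 be the row sums and z = Σ r_i the total number of 1s. Each pair of columns can share at most one row with both entries 1 (else a 2×2 all-ones block appears), so Σ_i C(r_i, 2) ≤ C(90, 2) = 4005. By convexity Σ_i C(r_i, 2) ≥ 131·C(z/131, 2) = z(z − 131)/(2·131), giving z² − 131z − 131·90·89 ≤ 0 and hence z ≤ (1/2)[131 + √(17161 + 4·1049310)] = (1/2)[131 + √4214401] ≈ (1/2)(131 + 2052.9006) = 1091.9503.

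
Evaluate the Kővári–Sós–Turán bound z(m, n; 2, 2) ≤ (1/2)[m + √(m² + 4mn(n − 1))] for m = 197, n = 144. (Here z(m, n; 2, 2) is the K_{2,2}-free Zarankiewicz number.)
z(197, 144; 2, 2) ≤ (1/2)[197 + √(197² + 4·197·144·143)] = (1/2)[197 + √16265305] = 2115.0134

Kővári–Sós–Turán: let r_1, ..., r_197 be the row sums and z = Σ r_i the total number of 1s. Each pair of columns can share at most one row with both entries 1 (else a 2×2 all-ones block appears), so Σ_i C(r_i, 2) ≤ C(144, 2) = 10296. By convexity Σ_i C(r_i, 2) ≥ 197·C(z/197, 2) = z(z − 197)/(2·197), giving z² − 197z − 197·144·143 ≤ 0 and hence z ≤ (1/2)[197 + √(38809 + 4·4056624)] = (1/2)[197 + √16265305] ≈ (1/2)(197 + 4033.0268) = 2115.0134.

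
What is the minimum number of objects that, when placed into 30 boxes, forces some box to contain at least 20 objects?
n = (20 − 1)·30 + 1 = 571

By the generalised pigeonhole principle, to guarantee some box contains ≥ r objects we need more than (r − 1) · k objects total. Threshold: n = (r − 1) · k + 1. With r = 20 and k = 30: n = 19 · 30 + 1 = 570 + 1 = 571. For n = 570 = 19 · 30, we can put exactly 19 objects in every box, avoiding 20 in any single one — so 571 is tight.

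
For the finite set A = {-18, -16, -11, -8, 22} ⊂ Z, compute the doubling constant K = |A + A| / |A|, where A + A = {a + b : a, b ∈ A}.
K = |A + A| / |A| = 15/5 = 3

Enumerate A + A = {a + b : a, b ∈ A}. With |A| = 5, there are |A|^2 = 25 ordered sum pairs; collecting distinct values, A + A = {-36, -34, -32, -29, -27, -26, -24, -22, -19, -16, 4, 6, 11, 14, 44}, so |A + A| = 15. Thus K = 15/5 = 3. For comparison, the minimum possible |A + A| over all 5-element sets is 2·5 − 1 = 9 (so min K = 9/5), attained only by arithmetic progressions.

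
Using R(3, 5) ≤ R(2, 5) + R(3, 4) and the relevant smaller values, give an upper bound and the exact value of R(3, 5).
R(3, 5) ≤ R(2, 5) + R(3, 4) = 5 + 9 = 14; exact value R(3, 5) = 14.

The Erdős–Szekeres recurrence R(r, s) ≤ R(r−1, s) + R(r, s−1) applied to (r, s) = (3, 5) gives
  R(3, 5) ≤ R(2, 5) + R(3, 4) = 5 + 9 = 14.
(Recall R(2, k) = k and R is symmetric.) Here the recurrence bound is tight: a matching lower-bound construction on K_{13} shows R(3, 5) > 13, so R(3, 5) = 14 exactly.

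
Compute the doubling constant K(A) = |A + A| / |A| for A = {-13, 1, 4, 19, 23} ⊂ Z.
K = |A + A| / |A| = 15/5 = 3

Enumerate A + A = {a + b : a, b ∈ A}. With |A| = 5, there are |A|^2 = 25 ordered sum pairs; collecting distinct values, A + A = {-26, -12, -9, 2, 5, 6, 8, 10, 20, 23, 24, 27, 38, 42, 46}, so |A + A| = 15. Thus K = 15/5 = 3. For comparison, the minimum possible |A + A| over all 5-element sets is 2·5 − 1 = 9 (so min K = 9/5), attained only by arithmetic progressions.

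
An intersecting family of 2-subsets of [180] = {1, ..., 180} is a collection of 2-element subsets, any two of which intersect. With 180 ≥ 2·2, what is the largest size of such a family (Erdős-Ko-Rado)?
max |F| = C(179, 1) = 179

The Erdős-Ko-Rado theorem states: for n ≥ 2k, an intersecting family of k-subsets of an n-element set has size at most C(n − 1, k − 1), with equality for 'star' families {A ⊆ [n] : |A| = k, i ∈ A} (fix an element i). For n = 180, k = 2: C(179, 1) = 179.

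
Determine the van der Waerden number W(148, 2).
W(148, 2) = 148 + 1 = 149

A 2-term AP is any pair of integers, so a monochromatic 2-AP exists iff some colour is used at least twice. With 148 colours, the colouring i ↦ i on {1, ..., 148} uses each colour once, avoiding any monochromatic pair, so W(148, 2) > 148. For {1, ..., 149}, pigeonhole forces two integers of the same colour, which form a monochromatic 2-AP. Hence W(148, 2) = 149.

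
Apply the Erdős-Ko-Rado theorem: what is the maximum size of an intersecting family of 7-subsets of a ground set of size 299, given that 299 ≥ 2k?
max |F| = C(298, 6) = 924631947162

Erdős-Ko-Rado (1961): when n ≥ 2k, max |F| = C(n−1, k−1). The bound is attained by the star {A : i ∈ A} for any fixed i ∈ [n]. Here C(299−1, 7−1) = C(298, 6) = 924631947162.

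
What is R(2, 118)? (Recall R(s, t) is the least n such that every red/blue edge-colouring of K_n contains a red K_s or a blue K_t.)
R(2, 118) = 118

R(2, k) = k for all k ≥ 2: in a 2-colouring of K_k, either some edge is red (a red K_2) or all edges are blue (a blue K_k). And K_{117} coloured all-blue has no blue K_118, so R(2, 118) > 117. Hence R(2, 118) = 118.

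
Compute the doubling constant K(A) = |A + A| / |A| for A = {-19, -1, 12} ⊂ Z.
K = |A + A| / |A| = 6/3 = 2

Enumerate A + A = {a + b : a, b ∈ A}. With |A| = 3, there are |A|^2 = 9 ordered sum pairs; collecting distinct values, A + A = {-38, -20, -7, -2, 11, 24}, so |A + A| = 6. Thus K = 6/3 = 2. For comparison, the minimum possible |A + A| over all 3-element sets is 2·3 − 1 = 5 (so min K = 5/3), attained only by arithmetic progressions.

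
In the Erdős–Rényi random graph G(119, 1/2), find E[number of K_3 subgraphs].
E[# K_3] = C(119, 3) · (1/2)^C(3, 2) = 273819 / 2^3 = 34227.375

For each 3-subset S of vertices (there are C(119, 3) = 273819 such S), let X_S = 1 if S induces a K_3 (all C(3, 2) = 3 edges present). Then P(X_S = 1) = (1/2)^3 = 1/8. By linearity of expectation, E[# K_3] = C(119, 3) · (1/2)^3 = 273819 / 8 = 34227.375.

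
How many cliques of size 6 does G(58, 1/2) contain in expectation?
E[# K_6] = C(58, 6) · (1/2)^C(6, 2) = 40475358 / 2^15 = 20237679/16384 ≈ 1235.209900

For each 6-subset S of vertices (there are C(58, 6) = 40475358 such S), let X_S = 1 if S induces a K_6 (all C(6, 2) = 15 edges present). Then P(X_S = 1) = (1/2)^15 = 1/32768. By linearity of expectation, E[# K_6] = C(58, 6) · (1/2)^15 = 40475358 / 32768 = 20237679/16384 ≈ 1235.209900.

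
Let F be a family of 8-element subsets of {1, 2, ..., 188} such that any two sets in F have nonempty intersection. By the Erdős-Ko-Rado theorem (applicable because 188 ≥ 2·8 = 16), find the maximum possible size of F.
max |F| = C(187, 7) = 1416167483302

Erdős-Ko-Rado (1961): when n ≥ 2k, max |F| = C(n−1, k−1). The bound is attained by the star {A : i ∈ A} for any fixed i ∈ [n]. Here C(188−1, 8−1) = C(187, 7) = 1416167483302.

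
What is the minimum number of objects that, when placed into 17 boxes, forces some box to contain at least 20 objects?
n = (20 − 1)·17 + 1 = 324

By the generalised pigeonhole principle, to guarantee some box contains ≥ r objects we need more than (r − 1) · k objects total. Threshold: n = (r − 1) · k + 1. With r = 20 and k = 17: n = 19 · 17 + 1 = 323 + 1 = 324. For n = 323 = 19 · 17, we can put exactly 19 objects in every box, avoiding 20 in any single one — so 324 is tight.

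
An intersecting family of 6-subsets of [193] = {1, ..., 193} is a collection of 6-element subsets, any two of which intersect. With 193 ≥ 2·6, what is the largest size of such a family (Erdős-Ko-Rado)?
max |F| = C(192, 5) = 2063130048

The Erdős-Ko-Rado theorem states: for n ≥ 2k, an intersecting family of k-subsets of an n-element set has size at most C(n − 1, k − 1), with equality for 'star' families {A ⊆ [n] : |A| = k, i ∈ A} (fix an element i). For n = 193, k = 6: C(192, 5) = 2063130048.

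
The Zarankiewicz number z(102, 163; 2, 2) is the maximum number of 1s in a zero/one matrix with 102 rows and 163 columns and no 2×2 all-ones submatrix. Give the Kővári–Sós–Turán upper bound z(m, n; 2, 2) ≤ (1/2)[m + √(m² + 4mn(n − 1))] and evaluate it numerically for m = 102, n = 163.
z(102, 163; 2, 2) ≤ (1/2)[102 + √(102² + 4·102·163·162)] = (1/2)[102 + √10784052] = 1692.954

Kővári–Sós–Turán: let r_1, ..., r_102 be the row sums and z = Σ r_i the total number of 1s. Each pair of columns can share at most one row with both entries 1 (else a 2×2 all-ones block appears), so Σ_i C(r_i, 2) ≤ C(163, 2) = 13203. By convexity Σ_i C(r_i, 2) ≥ 102·C(z/102, 2) = z(z − 102)/(2·102), giving z² − 102z − 102·163·162 ≤ 0 and hence z ≤ (1/2)[102 + √(10404 + 4·2693412)] = (1/2)[102 + √10784052] ≈ (1/2)(102 + 3283.908) = 1692.954.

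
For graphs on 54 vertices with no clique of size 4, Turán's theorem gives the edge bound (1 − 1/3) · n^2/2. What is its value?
Turán density bound = (2/3) · 54^2/2 = 972

Turán's theorem: ex(n, K_{r+1}) is achieved by the complete r-partite Turán graph T(n, r) with parts as balanced as possible, and is at most (1 − 1/r) · n^2/2. For r = 3, n = 54: the density bound is (2/3) · 2916/2 = 972. Since 3 ∣ 54, the Turán graph T(54, 3) has parts of equal size 18, and its edge count e(T(54, 3)) = 972 attains the density bound exactly.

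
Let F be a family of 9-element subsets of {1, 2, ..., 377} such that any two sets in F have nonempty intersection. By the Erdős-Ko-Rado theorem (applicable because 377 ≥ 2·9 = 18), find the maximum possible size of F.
max |F| = C(376, 8) = 9192295203757875

Erdős-Ko-Rado (1961): when n ≥ 2k, max |F| = C(n−1, k−1). The bound is attained by the star {A : i ∈ A} for any fixed i ∈ [n]. Here C(377−1, 9−1) = C(376, 8) = 9192295203757875.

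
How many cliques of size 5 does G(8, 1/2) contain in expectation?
E[# K_5] = C(8, 5) · (1/2)^C(5, 2) = 56 / 2^10 = 7/128 = 0.0546875

For each 5-subset S of vertices (there are C(8, 5) = 56 such S), let X_S = 1 if S induces a K_5 (all C(5, 2) = 10 edges present). Then P(X_S = 1) = (1/2)^10 = 1/1024. By linearity of expectation, E[# K_5] = C(8, 5) · (1/2)^10 = 56 / 1024 = 7/128 = 0.0546875.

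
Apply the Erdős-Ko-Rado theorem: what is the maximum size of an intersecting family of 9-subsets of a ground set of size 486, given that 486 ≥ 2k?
max |F| = C(485, 8) = 71649055468439020

Erdős-Ko-Rado (1961): when n ≥ 2k, max |F| = C(n−1, k−1). The bound is attained by the star {A : i ∈ A} for any fixed i ∈ [n]. Here C(486−1, 9−1) = C(485, 8) = 71649055468439020.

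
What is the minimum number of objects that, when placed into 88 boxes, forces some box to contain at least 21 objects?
n = (21 − 1)·88 + 1 = 1761

By the generalised pigeonhole principle, to guarantee some box contains ≥ r objects we need more than (r − 1) · k objects total. Threshold: n = (r − 1) · k + 1. With r = 21 and k = 88: n = 20 · 88 + 1 = 1760 + 1 = 1761. For n = 1760 = 20 · 88, we can put exactly 20 objects in every box, avoiding 21 in any single one — so 1761 is tight.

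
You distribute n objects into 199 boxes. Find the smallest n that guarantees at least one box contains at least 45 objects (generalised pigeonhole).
n = (45 − 1)·199 + 1 = 8757

By the generalised pigeonhole principle, to guarantee some box contains ≥ r objects we need more than (r − 1) · k objects total. Threshold: n = (r − 1) · k + 1. With r = 45 and k = 199: n = 44 · 199 + 1 = 8756 + 1 = 8757. For n = 8756 = 44 · 199, we can put exactly 44 objects in every box, avoiding 45 in any single one — so 8757 is tight.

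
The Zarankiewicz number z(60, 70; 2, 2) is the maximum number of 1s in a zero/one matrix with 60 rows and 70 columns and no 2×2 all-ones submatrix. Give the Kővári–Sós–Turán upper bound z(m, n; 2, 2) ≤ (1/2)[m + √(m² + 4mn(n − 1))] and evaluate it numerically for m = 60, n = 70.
z(60, 70; 2, 2) ≤ (1/2)[60 + √(60² + 4·60·70·69)] = (1/2)[60 + √1162800] = 569.166

Kővári–Sós–Turán: let r_1, ..., r_60 be the row sums and z = Σ r_i the total number of 1s. Each pair of columns can share at most one row with both entries 1 (else a 2×2 all-ones block appears), so Σ_i C(r_i, 2) ≤ C(70, 2) = 2415. By convexity Σ_i C(r_i, 2) ≥ 60·C(z/60, 2) = z(z − 60)/(2·60), giving z² − 60z − 60·70·69 ≤ 0 and hence z ≤ (1/2)[60 + √(3600 + 4·289800)] = (1/2)[60 + √1162800] ≈ (1/2)(60 + 1078.332) = 569.166.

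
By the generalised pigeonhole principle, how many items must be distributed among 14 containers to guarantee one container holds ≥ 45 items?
n = (45 − 1)·14 + 1 = 617

By the generalised pigeonhole principle, to guarantee some box contains ≥ r objects we need more than (r − 1) · k objects total. Threshold: n = (r − 1) · k + 1. With r = 45 and k = 14: n = 44 · 14 + 1 = 616 + 1 = 617. For n = 616 = 44 · 14, we can put exactly 44 objects in every box, avoiding 45 in any single one — so 617 is tight.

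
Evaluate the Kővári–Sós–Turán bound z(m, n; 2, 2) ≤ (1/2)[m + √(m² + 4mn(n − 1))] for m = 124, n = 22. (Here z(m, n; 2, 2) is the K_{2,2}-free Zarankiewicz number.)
z(124, 22; 2, 2) ≤ (1/2)[124 + √(124² + 4·124·22·21)] = (1/2)[124 + √244528] = 309.2489

Kővári–Sós–Turán: let r_1, ..., r_124 be the row sums and z = Σ r_i the total number of 1s. Each pair of columns can share at most one row with both entries 1 (else a 2×2 all-ones block appears), so Σ_i C(r_i, 2) ≤ C(22, 2) = 231. By convexity Σ_i C(r_i, 2) ≥ 124·C(z/124, 2) = z(z − 124)/(2·124), giving z² − 124z − 124·22·21 ≤ 0 and hence z ≤ (1/2)[124 + √(15376 + 4·57288)] = (1/2)[124 + √244528] ≈ (1/2)(124 + 494.4977) = 309.2489.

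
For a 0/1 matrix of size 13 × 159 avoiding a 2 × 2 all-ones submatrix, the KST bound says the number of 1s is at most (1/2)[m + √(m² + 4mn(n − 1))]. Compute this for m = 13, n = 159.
z(13, 159; 2, 2) ≤ (1/2)[13 + √(13² + 4·13·159·158)] = (1/2)[13 + √1306513] = 578.014

Kővári–Sós–Turán: let r_1, ..., r_13 be the row sums and z = Σ r_i the total number of 1s. Each pair of columns can share at most one row with both entries 1 (else a 2×2 all-ones block appears), so Σ_i C(r_i, 2) ≤ C(159, 2) = 12561. By convexity Σ_i C(r_i, 2) ≥ 13·C(z/13, 2) = z(z − 13)/(2·13), giving z² − 13z − 13·159·158 ≤ 0 and hence z ≤ (1/2)[13 + √(169 + 4·326586)] = (1/2)[13 + √1306513] ≈ (1/2)(13 + 1143.028) = 578.014.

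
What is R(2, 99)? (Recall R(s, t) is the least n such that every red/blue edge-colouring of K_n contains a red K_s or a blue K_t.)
R(2, 99) = 99

R(2, k) = k for all k ≥ 2: in a 2-colouring of K_k, either some edge is red (a red K_2) or all edges are blue (a blue K_k). And K_{98} coloured all-blue has no blue K_99, so R(2, 99) > 98. Hence R(2, 99) = 99.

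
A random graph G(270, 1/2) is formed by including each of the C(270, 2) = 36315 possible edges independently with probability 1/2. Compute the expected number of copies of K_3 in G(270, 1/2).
E[# K_3] = C(270, 3) · (1/2)^C(3, 2) = 3244140 / 2^3 = 811035/2 = 405517.5

For each 3-subset S of vertices (there are C(270, 3) = 3244140 such S), let X_S = 1 if S induces a K_3 (all C(3, 2) = 3 edges present). Then P(X_S = 1) = (1/2)^3 = 1/8. By linearity of expectation, E[# K_3] = C(270, 3) · (1/2)^3 = 3244140 / 8 = 811035/2 = 405517.5.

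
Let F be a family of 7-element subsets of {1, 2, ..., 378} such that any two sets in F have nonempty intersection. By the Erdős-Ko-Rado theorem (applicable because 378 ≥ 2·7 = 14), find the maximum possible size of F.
max |F| = C(377, 6) = 3831345703900

The Erdős-Ko-Rado theorem states: for n ≥ 2k, an intersecting family of k-subsets of an n-element set has size at most C(n − 1, k − 1), with equality for 'star' families {A ⊆ [n] : |A| = k, i ∈ A} (fix an element i). For n = 378, k = 7: C(377, 6) = 3831345703900.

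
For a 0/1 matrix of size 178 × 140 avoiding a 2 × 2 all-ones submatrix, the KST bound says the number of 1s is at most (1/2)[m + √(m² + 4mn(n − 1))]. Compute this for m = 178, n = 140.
z(178, 140; 2, 2) ≤ (1/2)[178 + √(178² + 4·178·140·139)] = (1/2)[178 + √13887204] = 1952.277

Kővári–Sós–Turán: let r_1, ..., r_178 be the row sums and z = Σ r_i the total number of 1s. Each pair of columns can share at most one row with both entries 1 (else a 2×2 all-ones block appears), so Σ_i C(r_i, 2) ≤ C(140, 2) = 9730. By convexity Σ_i C(r_i, 2) ≥ 178·C(z/178, 2) = z(z − 178)/(2·178), giving z² − 178z − 178·140·139 ≤ 0 and hence z ≤ (1/2)[178 + √(31684 + 4·3463880)] = (1/2)[178 + √13887204] ≈ (1/2)(178 + 3726.5539) = 1952.277.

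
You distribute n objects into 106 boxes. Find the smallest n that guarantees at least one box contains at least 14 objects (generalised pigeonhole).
n = (14 − 1)·106 + 1 = 1379

By the generalised pigeonhole principle, to guarantee some box contains ≥ r objects we need more than (r − 1) · k objects total. Threshold: n = (r − 1) · k + 1. With r = 14 and k = 106: n = 13 · 106 + 1 = 1378 + 1 = 1379. For n = 1378 = 13 · 106, we can put exactly 13 objects in every box, avoiding 14 in any single one — so 1379 is tight.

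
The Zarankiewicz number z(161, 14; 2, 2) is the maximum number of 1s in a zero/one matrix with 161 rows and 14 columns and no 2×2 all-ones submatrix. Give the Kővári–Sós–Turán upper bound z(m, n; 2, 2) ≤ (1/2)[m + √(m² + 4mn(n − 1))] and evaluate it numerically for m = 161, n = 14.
z(161, 14; 2, 2) ≤ (1/2)[161 + √(161² + 4·161·14·13)] = (1/2)[161 + √143129] = 269.662

Kővári–Sós–Turán: let r_1, ..., r_161 be the row sums and z = Σ r_i the total number of 1s. Each pair of columns can share at most one row with both entries 1 (else a 2×2 all-ones block appears), so Σ_i C(r_i, 2) ≤ C(14, 2) = 91. By convexity Σ_i C(r_i, 2) ≥ 161·C(z/161, 2) = z(z − 161)/(2·161), giving z² − 161z − 161·14·13 ≤ 0 and hence z ≤ (1/2)[161 + √(25921 + 4·29302)] = (1/2)[161 + √143129] ≈ (1/2)(161 + 378.3239) = 269.662.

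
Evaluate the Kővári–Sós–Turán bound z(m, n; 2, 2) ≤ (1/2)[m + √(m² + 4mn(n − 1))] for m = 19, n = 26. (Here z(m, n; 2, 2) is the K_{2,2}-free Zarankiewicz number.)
z(19, 26; 2, 2) ≤ (1/2)[19 + √(19² + 4·19·26·25)] = (1/2)[19 + √49761] = 121.0359

Kővári–Sós–Turán: let r_1, ..., r_19 be the row sums and z = Σ r_i the total number of 1s. Each pair of columns can share at most one row with both entries 1 (else a 2×2 all-ones block appears), so Σ_i C(r_i, 2) ≤ C(26, 2) = 325. By convexity Σ_i C(r_i, 2) ≥ 19·C(z/19, 2) = z(z − 19)/(2·19), giving z² − 19z − 19·26·25 ≤ 0 and hence z ≤ (1/2)[19 + √(361 + 4·12350)] = (1/2)[19 + √49761] ≈ (1/2)(19 + 223.0717) = 121.0359.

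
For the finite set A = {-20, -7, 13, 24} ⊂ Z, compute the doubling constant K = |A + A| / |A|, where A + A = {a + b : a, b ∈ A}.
K = |A + A| / |A| = 10/4 = 5/2

Enumerate A + A = {a + b : a, b ∈ A}. With |A| = 4, there are |A|^2 = 16 ordered sum pairs; collecting distinct values, A + A = {-40, -27, -14, -7, 4, 6, 17, 26, 37, 48}, so |A + A| = 10. Thus K = 10/4 = 5/2. For comparison, the minimum possible |A + A| over all 4-element sets is 2·4 − 1 = 7 (so min K = 7/4), attained only by arithmetic progressions.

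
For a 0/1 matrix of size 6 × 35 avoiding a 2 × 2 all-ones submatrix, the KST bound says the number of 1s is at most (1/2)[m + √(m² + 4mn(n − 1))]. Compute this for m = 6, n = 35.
z(6, 35; 2, 2) ≤ (1/2)[6 + √(6² + 4·6·35·34)] = (1/2)[6 + √28596] = 87.5518

Kővári–Sós–Turán: let r_1, ..., r_6 be the row sums and z = Σ r_i the total number of 1s. Each pair of columns can share at most one row with both entries 1 (else a 2×2 all-ones block appears), so Σ_i C(r_i, 2) ≤ C(35, 2) = 595. By convexity Σ_i C(r_i, 2) ≥ 6·C(z/6, 2) = z(z − 6)/(2·6), giving z² − 6z − 6·35·34 ≤ 0 and hence z ≤ (1/2)[6 + √(36 + 4·7140)] = (1/2)[6 + √28596] ≈ (1/2)(6 + 169.1035) = 87.5518.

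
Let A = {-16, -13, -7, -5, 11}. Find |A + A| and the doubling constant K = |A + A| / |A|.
K = |A + A| / |A| = 15/5 = 3

Enumerate A + A = {a + b : a, b ∈ A}. With |A| = 5, there are |A|^2 = 25 ordered sum pairs; collecting distinct values, A + A = {-32, -29, -26, -23, -21, -20, -18, -14, -12, -10, -5, -2, 4, 6, 22}, so |A + A| = 15. Thus K = 15/5 = 3. For comparison, the minimum possible |A + A| over all 5-element sets is 2·5 − 1 = 9 (so min K = 9/5), attained only by arithmetic progressions.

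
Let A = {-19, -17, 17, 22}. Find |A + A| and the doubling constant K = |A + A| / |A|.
K = |A + A| / |A| = 10/4 = 5/2

Enumerate A + A = {a + b : a, b ∈ A}. With |A| = 4, there are |A|^2 = 16 ordered sum pairs; collecting distinct values, A + A = {-38, -36, -34, -2, 0, 3, 5, 34, 39, 44}, so |A + A| = 10. Thus K = 10/4 = 5/2. For comparison, the minimum possible |A + A| over all 4-element sets is 2·4 − 1 = 7 (so min K = 7/4), attained only by arithmetic progressions.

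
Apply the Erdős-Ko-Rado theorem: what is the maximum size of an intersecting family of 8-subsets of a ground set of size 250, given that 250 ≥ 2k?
max |F| = C(249, 7) = 10814706462924

The Erdős-Ko-Rado theorem states: for n ≥ 2k, an intersecting family of k-subsets of an n-element set has size at most C(n − 1, k − 1), with equality for 'star' families {A ⊆ [n] : |A| = k, i ∈ A} (fix an element i). For n = 250, k = 8: C(249, 7) = 10814706462924.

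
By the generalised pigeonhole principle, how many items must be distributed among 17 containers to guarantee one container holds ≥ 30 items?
n = (30 − 1)·17 + 1 = 494

By the generalised pigeonhole principle, to guarantee some box contains ≥ r objects we need more than (r − 1) · k objects total. Threshold: n = (r − 1) · k + 1. With r = 30 and k = 17: n = 29 · 17 + 1 = 493 + 1 = 494. For n = 493 = 29 · 17, we can put exactly 29 objects in every box, avoiding 30 in any single one — so 494 is tight.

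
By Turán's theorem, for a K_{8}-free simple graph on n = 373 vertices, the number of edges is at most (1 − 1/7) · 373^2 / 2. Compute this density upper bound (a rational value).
Turán density bound = (6/7) · 373^2/2 = 417387/7 ≈ 59626.7143

Turán's theorem: ex(n, K_{r+1}) is achieved by the complete r-partite Turán graph T(n, r) with parts as balanced as possible, and is at most (1 − 1/r) · n^2/2. For r = 7, n = 373: the density bound is (6/7) · 139129/2 = 417387/7 ≈ 59626.7143. The integer-valued extremum is e(T(373, 7)) = 59626, which is strictly less than the density bound 417387/7 since 7 ∤ 373 (the parts of T(373, 7) cannot all be equal).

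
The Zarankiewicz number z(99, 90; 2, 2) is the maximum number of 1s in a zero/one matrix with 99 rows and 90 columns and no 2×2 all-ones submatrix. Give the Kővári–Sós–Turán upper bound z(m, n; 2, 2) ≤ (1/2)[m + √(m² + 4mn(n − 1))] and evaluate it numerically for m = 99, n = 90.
z(99, 90; 2, 2) ≤ (1/2)[99 + √(99² + 4·99·90·89)] = (1/2)[99 + √3181761] = 941.3746

Kővári–Sós–Turán: let r_1, ..., r_99 be the row sums and z = Σ r_i the total number of 1s. Each pair of columns can share at most one row with both entries 1 (else a 2×2 all-ones block appears), so Σ_i C(r_i, 2) ≤ C(90, 2) = 4005. By convexity Σ_i C(r_i, 2) ≥ 99·C(z/99, 2) = z(z − 99)/(2·99), giving z² − 99z − 99·90·89 ≤ 0 and hence z ≤ (1/2)[99 + √(9801 + 4·792990)] = (1/2)[99 + √3181761] ≈ (1/2)(99 + 1783.7491) = 941.3746.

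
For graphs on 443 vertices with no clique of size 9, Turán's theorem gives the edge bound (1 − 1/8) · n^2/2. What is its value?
Turán density bound = (7/8) · 443^2/2 = 1373743/16 ≈ 85858.9375

Turán's theorem: ex(n, K_{r+1}) is achieved by the complete r-partite Turán graph T(n, r) with parts as balanced as possible, and is at most (1 − 1/r) · n^2/2. For r = 8, n = 443: the density bound is (7/8) · 196249/2 = 1373743/16 ≈ 85858.9375. The integer-valued extremum is e(T(443, 8)) = 85858, which is strictly less than the density bound 1373743/16 since 8 ∤ 443 (the parts of T(443, 8) cannot all be equal).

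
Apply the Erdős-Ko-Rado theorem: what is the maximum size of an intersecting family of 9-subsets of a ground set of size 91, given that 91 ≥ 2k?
max |F| = C(90, 8) = 77515521435

The Erdős-Ko-Rado theorem states: for n ≥ 2k, an intersecting family of k-subsets of an n-element set has size at most C(n − 1, k − 1), with equality for 'star' families {A ⊆ [n] : |A| = k, i ∈ A} (fix an element i). For n = 91, k = 9: C(90, 8) = 77515521435.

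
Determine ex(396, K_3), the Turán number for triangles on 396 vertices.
ex(396, K_3) = ⌊396^2/4⌋ = 39204

Mantel (1907): a triangle-free graph on n vertices has at most ⌊n^2/4⌋ edges, with equality for the complete bipartite graph K_{⌊n/2⌋, ⌈n/2⌉}. For n = 396: ⌊396^2/4⌋ = ⌊156816/4⌋ = 39204. The extremal graph is K_{198, 198}, which has 198·198 = 39204 edges.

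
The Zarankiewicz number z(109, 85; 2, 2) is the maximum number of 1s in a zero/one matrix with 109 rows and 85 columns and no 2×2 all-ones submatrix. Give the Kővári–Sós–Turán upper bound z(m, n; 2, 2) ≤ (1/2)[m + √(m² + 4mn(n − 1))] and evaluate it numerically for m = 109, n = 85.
z(109, 85; 2, 2) ≤ (1/2)[109 + √(109² + 4·109·85·84)] = (1/2)[109 + √3124921] = 938.3723

Kővári–Sós–Turán: let r_1, ..., r_109 be the row sums and z = Σ r_i the total number of 1s. Each pair of columns can share at most one row with both entries 1 (else a 2×2 all-ones block appears), so Σ_i C(r_i, 2) ≤ C(85, 2) = 3570. By convexity Σ_i C(r_i, 2) ≥ 109·C(z/109, 2) = z(z − 109)/(2·109), giving z² − 109z − 109·85·84 ≤ 0 and hence z ≤ (1/2)[109 + √(11881 + 4·778260)] = (1/2)[109 + √3124921] ≈ (1/2)(109 + 1767.7446) = 938.3723.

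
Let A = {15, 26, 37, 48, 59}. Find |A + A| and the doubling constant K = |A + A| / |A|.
K = |A + A| / |A| = 9/5

Enumerate A + A = {a + b : a, b ∈ A}. With |A| = 5, there are |A|^2 = 25 ordered sum pairs; collecting distinct values, A + A = {30, 41, 52, 63, 74, 85, 96, 107, 118}, so |A + A| = 9. Thus K = 9/5. Here |A + A| = 2|A| − 1 = 9, the minimum possible — so K = 9/5 is minimal, which holds iff A is an arithmetic progression.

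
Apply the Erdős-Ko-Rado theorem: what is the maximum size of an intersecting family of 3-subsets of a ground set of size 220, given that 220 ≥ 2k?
max |F| = C(219, 2) = 23871

The Erdős-Ko-Rado theorem states: for n ≥ 2k, an intersecting family of k-subsets of an n-element set has size at most C(n − 1, k − 1), with equality for 'star' families {A ⊆ [n] : |A| = k, i ∈ A} (fix an element i). For n = 220, k = 3: C(219, 2) = 23871.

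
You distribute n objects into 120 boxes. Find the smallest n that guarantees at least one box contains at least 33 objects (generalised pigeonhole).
n = (33 − 1)·120 + 1 = 3841

By the generalised pigeonhole principle, to guarantee some box contains ≥ r objects we need more than (r − 1) · k objects total. Threshold: n = (r − 1) · k + 1. With r = 33 and k = 120: n = 32 · 120 + 1 = 3840 + 1 = 3841. For n = 3840 = 32 · 120, we can put exactly 32 objects in every box, avoiding 33 in any single one — so 3841 is tight.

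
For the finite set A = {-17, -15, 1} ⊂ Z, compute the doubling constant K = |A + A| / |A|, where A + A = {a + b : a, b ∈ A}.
K = |A + A| / |A| = 6/3 = 2

Enumerate A + A = {a + b : a, b ∈ A}. With |A| = 3, there are |A|^2 = 9 ordered sum pairs; collecting distinct values, A + A = {-34, -32, -30, -16, -14, 2}, so |A + A| = 6. Thus K = 6/3 = 2. For comparison, the minimum possible |A + A| over all 3-element sets is 2·3 − 1 = 5 (so min K = 5/3), attained only by arithmetic progressions.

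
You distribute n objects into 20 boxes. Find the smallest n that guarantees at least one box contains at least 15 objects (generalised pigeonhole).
n = (15 − 1)·20 + 1 = 281

By the generalised pigeonhole principle, to guarantee some box contains ≥ r objects we need more than (r − 1) · k objects total. Threshold: n = (r − 1) · k + 1. With r = 15 and k = 20: n = 14 · 20 + 1 = 280 + 1 = 281. For n = 280 = 14 · 20, we can put exactly 14 objects in every box, avoiding 15 in any single one — so 281 is tight.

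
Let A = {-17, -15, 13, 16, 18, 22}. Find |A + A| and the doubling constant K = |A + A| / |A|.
K = |A + A| / |A| = 20/6 = 10/3

Enumerate A + A = {a + b : a, b ∈ A}. With |A| = 6, there are |A|^2 = 36 ordered sum pairs; collecting distinct values, A + A = {-34, -32, -30, -4, -2, -1, 1, 3, 5, 7, 26, 29, 31, 32, 34, 35, 36, 38, 40, 44}, so |A + A| = 20. Thus K = 20/6 = 10/3. For comparison, the minimum possible |A + A| over all 6-element sets is 2·6 − 1 = 11 (so min K = 11/6), attained only by arithmetic progressions.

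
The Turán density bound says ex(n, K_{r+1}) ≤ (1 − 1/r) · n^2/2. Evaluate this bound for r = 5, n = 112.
Turán density bound = (4/5) · 112^2/2 = 25088/5 ≈ 5017.6

Turán's theorem: ex(n, K_{r+1}) is achieved by the complete r-partite Turán graph T(n, r) with parts as balanced as possible, and is at most (1 − 1/r) · n^2/2. For r = 5, n = 112: the density bound is (4/5) · 12544/2 = 25088/5 ≈ 5017.6. The integer-valued extremum is e(T(112, 5)) = 5017, which is strictly less than the density bound 25088/5 since 5 ∤ 112 (the parts of T(112, 5) cannot all be equal).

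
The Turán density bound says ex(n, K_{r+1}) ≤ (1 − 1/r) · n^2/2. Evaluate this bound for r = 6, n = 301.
Turán density bound = (5/6) · 301^2/2 = 453005/12 ≈ 37750.4167

Turán's theorem: ex(n, K_{r+1}) is achieved by the complete r-partite Turán graph T(n, r) with parts as balanced as possible, and is at most (1 − 1/r) · n^2/2. For r = 6, n = 301: the density bound is (5/6) · 90601/2 = 453005/12 ≈ 37750.4167. The integer-valued extremum is e(T(301, 6)) = 37750, which is strictly less than the density bound 453005/12 since 6 ∤ 301 (the parts of T(301, 6) cannot all be equal).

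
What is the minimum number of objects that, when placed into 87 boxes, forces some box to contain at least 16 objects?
n = (16 − 1)·87 + 1 = 1306

By the generalised pigeonhole principle, to guarantee some box contains ≥ r objects we need more than (r − 1) · k objects total. Threshold: n = (r − 1) · k + 1. With r = 16 and k = 87: n = 15 · 87 + 1 = 1305 + 1 = 1306. For n = 1305 = 15 · 87, we can put exactly 15 objects in every box, avoiding 16 in any single one — so 1306 is tight.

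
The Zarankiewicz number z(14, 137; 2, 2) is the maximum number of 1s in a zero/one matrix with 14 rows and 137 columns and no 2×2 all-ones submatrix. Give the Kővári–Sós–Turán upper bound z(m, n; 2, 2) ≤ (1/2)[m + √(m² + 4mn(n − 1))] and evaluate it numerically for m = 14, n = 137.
z(14, 137; 2, 2) ≤ (1/2)[14 + √(14² + 4·14·137·136)] = (1/2)[14 + √1043588] = 517.7808

Kővári–Sós–Turán: let r_1, ..., r_14 be the row sums and z = Σ r_i the total number of 1s. Each pair of columns can share at most one row with both entries 1 (else a 2×2 all-ones block appears), so Σ_i C(r_i, 2) ≤ C(137, 2) = 9316. By convexity Σ_i C(r_i, 2) ≥ 14·C(z/14, 2) = z(z − 14)/(2·14), giving z² − 14z − 14·137·136 ≤ 0 and hence z ≤ (1/2)[14 + √(196 + 4·260848)] = (1/2)[14 + √1043588] ≈ (1/2)(14 + 1021.5615) = 517.7808.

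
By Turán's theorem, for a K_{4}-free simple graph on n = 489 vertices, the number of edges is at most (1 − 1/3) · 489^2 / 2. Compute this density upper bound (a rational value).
Turán density bound = (2/3) · 489^2/2 = 79707

Turán's theorem: ex(n, K_{r+1}) is achieved by the complete r-partite Turán graph T(n, r) with parts as balanced as possible, and is at most (1 − 1/r) · n^2/2. For r = 3, n = 489: the density bound is (2/3) · 239121/2 = 79707. Since 3 ∣ 489, the Turán graph T(489, 3) has parts of equal size 163, and its edge count e(T(489, 3)) = 79707 attains the density bound exactly.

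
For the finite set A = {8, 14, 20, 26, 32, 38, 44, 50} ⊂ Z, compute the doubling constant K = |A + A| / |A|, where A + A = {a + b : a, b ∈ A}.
K = |A + A| / |A| = 15/8

Enumerate A + A = {a + b : a, b ∈ A}. With |A| = 8, there are |A|^2 = 64 ordered sum pairs; collecting distinct values, A + A = {16, 22, 28, 34, 40, 46, 52, 58, 64, 70, 76, 82, 88, 94, 100}, so |A + A| = 15. Thus K = 15/8. Here |A + A| = 2|A| − 1 = 15, the minimum possible — so K = 15/8 is minimal, which holds iff A is an arithmetic progression.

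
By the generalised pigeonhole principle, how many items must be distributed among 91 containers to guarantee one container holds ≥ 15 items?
n = (15 − 1)·91 + 1 = 1275

By the generalised pigeonhole principle, to guarantee some box contains ≥ r objects we need more than (r − 1) · k objects total. Threshold: n = (r − 1) · k + 1. With r = 15 and k = 91: n = 14 · 91 + 1 = 1274 + 1 = 1275. For n = 1274 = 14 · 91, we can put exactly 14 objects in every box, avoiding 15 in any single one — so 1275 is tight.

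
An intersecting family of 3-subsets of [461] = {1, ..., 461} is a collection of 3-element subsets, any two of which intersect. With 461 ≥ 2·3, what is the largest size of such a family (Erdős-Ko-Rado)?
max |F| = C(460, 2) = 105570

Erdős-Ko-Rado (1961): when n ≥ 2k, max |F| = C(n−1, k−1). The bound is attained by the star {A : i ∈ A} for any fixed i ∈ [n]. Here C(461−1, 3−1) = C(460, 2) = 105570.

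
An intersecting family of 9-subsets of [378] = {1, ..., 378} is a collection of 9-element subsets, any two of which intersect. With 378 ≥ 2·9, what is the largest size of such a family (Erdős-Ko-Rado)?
max |F| = C(377, 8) = 9391586156684875

Erdős-Ko-Rado (1961): when n ≥ 2k, max |F| = C(n−1, k−1). The bound is attained by the star {A : i ∈ A} for any fixed i ∈ [n]. Here C(378−1, 9−1) = C(377, 8) = 9391586156684875.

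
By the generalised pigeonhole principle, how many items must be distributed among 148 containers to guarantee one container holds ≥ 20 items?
n = (20 − 1)·148 + 1 = 2813

By the generalised pigeonhole principle, to guarantee some box contains ≥ r objects we need more than (r − 1) · k objects total. Threshold: n = (r − 1) · k + 1. With r = 20 and k = 148: n = 19 · 148 + 1 = 2812 + 1 = 2813. For n = 2812 = 19 · 148, we can put exactly 19 objects in every box, avoiding 20 in any single one — so 2813 is tight.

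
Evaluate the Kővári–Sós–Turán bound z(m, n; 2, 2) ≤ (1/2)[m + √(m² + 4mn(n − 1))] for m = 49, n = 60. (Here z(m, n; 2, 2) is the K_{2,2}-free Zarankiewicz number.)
z(49, 60; 2, 2) ≤ (1/2)[49 + √(49² + 4·49·60·59)] = (1/2)[49 + √696241] = 441.7053

Kővári–Sós–Turán: let r_1, ..., r_49 be the row sums and z = Σ r_i the total number of 1s. Each pair of columns can share at most one row with both entries 1 (else a 2×2 all-ones block appears), so Σ_i C(r_i, 2) ≤ C(60, 2) = 1770. By convexity Σ_i C(r_i, 2) ≥ 49·C(z/49, 2) = z(z − 49)/(2·49), giving z² − 49z − 49·60·59 ≤ 0 and hence z ≤ (1/2)[49 + √(2401 + 4·173460)] = (1/2)[49 + √696241] ≈ (1/2)(49 + 834.4106) = 441.7053.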